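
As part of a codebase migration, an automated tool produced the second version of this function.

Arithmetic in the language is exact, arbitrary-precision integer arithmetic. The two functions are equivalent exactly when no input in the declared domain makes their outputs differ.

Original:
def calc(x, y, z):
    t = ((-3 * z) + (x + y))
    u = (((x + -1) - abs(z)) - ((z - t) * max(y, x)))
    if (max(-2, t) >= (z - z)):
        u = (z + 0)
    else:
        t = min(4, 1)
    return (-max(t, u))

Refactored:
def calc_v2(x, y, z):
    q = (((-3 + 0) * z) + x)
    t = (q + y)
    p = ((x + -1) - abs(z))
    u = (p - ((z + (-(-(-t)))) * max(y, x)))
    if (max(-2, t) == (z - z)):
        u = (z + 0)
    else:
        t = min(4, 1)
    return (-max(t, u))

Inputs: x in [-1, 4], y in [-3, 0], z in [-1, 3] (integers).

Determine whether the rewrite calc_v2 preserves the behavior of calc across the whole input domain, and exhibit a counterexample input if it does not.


Take x=-1, y=0, z=-1.
calc: t := 2 | u := -3 | (max(-2, t) >= (z - z)): true | u := -1 | result -2
calc_v2: q := 2 | t := 2 | p := -3 | u := -3 | (max(-2, t) == (z - z)): false | t := 1 | result -1
-2 and -1 differ, so these are not the same function on this domain.
verdict: not equivalent; witness: x=-1, y=0, z=-1


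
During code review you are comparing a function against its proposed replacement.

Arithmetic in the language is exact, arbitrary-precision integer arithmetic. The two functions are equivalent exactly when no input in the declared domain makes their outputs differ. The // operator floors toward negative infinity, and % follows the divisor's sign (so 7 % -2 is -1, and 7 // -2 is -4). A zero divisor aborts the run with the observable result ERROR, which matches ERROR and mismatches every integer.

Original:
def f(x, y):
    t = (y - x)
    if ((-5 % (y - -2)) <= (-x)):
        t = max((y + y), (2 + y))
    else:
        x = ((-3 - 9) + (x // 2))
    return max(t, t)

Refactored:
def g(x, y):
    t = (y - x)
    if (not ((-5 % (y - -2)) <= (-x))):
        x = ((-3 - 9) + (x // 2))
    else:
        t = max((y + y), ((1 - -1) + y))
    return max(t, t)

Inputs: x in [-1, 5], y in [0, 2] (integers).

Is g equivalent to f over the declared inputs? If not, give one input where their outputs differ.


The two are interchangeable: boolean connective usage differs; and constant usage differs; and arithmetic usage differs, and every declared input agrees.
As a probe, take x=4, y=2: f runs t := -2 | ((-5 % (y - -2)) <= (-x)): false | x := -10 | result -2; g runs t := -2 | (not ((-5 % (y - -2)) <= (-x))): true | x := -10 | result -2; both end at -2.
An exhaustive pass over the 21 declared inputs shows identical outputs.
verdict: equivalent


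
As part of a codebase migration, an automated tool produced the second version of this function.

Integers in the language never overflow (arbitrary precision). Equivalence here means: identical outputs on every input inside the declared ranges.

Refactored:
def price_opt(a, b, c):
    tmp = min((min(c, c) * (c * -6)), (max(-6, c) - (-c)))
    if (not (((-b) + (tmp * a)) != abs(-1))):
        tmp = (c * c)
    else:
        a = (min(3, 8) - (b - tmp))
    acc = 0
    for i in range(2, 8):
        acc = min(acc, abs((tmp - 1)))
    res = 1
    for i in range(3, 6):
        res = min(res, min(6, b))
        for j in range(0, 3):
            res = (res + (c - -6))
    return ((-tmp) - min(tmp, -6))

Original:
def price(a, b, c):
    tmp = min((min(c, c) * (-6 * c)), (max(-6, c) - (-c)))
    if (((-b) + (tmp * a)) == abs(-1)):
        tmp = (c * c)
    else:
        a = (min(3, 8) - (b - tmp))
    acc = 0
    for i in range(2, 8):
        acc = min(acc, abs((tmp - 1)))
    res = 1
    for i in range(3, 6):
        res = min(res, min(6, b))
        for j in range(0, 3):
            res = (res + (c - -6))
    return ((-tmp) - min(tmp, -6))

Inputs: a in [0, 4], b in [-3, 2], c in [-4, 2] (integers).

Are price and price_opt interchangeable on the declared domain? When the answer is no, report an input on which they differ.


Comparing the listings, the differences include: comparison usage differs, and boolean connective usage differs.
One worked example (a=4, b=-2, c=0) — price: tmp = 0; (((-b) + (tmp * a)) == abs(-1)) -> false; a = 5; acc = 0; [i=2]; acc = 0; [i=3]; acc = 0; [i=4]; acc = 0; [i=5]; acc = 0; [i=6]; acc = 0; [i=7]; acc = 0; res = 1; [i=3]; res = -2; [j=0]; res = 4; [j=1]; res = 10; [j=2]; res = 16; [i=4]; res = -2; [j=0]; res = 4; [j=1]; res = 10; [j=2]; res = 16; [i=5]; res = -2; [j=0]; res = 4; [j=1]; res = 10; [j=2]; res = 16; return 6; price_opt: tmp = 0; (not (((-b) + (tmp * a)) != abs(-1))) -> false; a = 5; acc = 0; [i=2]; acc = 0; [i=3]; acc = 0; [i=4]; acc = 0; [i=5]; acc = 0; [i=6]; acc = 0; [i=7]; acc = 0; res = 1; [i=3]; res = -2; [j=0]; res = 4; [j=1]; res = 10; [j=2]; res = 16; [i=4]; res = -2; [j=0]; res = 4; [j=1]; res = 10; [j=2]; res = 16; [i=5]; res = -2; [j=0]; res = 4; [j=1]; res = 10; [j=2]; res = 16; return 6; agreement on 6.
Across all 210 domain points the two functions coincide.
verdict: equivalent


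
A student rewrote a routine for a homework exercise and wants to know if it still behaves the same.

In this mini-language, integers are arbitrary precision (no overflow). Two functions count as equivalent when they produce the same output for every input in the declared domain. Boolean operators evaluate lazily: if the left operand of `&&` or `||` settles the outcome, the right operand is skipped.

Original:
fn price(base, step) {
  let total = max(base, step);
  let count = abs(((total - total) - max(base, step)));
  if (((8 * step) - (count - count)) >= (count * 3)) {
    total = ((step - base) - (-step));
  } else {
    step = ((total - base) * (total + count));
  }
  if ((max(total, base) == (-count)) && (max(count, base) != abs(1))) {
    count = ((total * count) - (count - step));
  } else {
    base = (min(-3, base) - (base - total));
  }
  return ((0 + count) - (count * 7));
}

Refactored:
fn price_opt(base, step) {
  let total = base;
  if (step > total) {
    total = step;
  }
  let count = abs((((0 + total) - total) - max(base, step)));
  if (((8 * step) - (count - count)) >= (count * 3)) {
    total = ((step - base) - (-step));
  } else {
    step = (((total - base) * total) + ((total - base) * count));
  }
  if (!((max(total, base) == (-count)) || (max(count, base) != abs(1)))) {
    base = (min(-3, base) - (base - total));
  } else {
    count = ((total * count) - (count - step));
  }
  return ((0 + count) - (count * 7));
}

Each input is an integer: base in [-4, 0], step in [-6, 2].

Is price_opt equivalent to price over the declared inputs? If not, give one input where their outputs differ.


Run the pair on base=-4, step=-1.
price: total := -1 | count := 1 | (((8 * step) - (count - count)) >= (count * 3)): false | step := 0 | ((max(total, base) == (-count)) && (max(count, base) != abs(1))): false | base := -1 | result -6
price_opt: total := -4 | (step > total): true | total := -1 | count := 1 | (((8 * step) - (count - count)) >= (count * 3)): false | step := 0 | (!((max(total, base) == (-count)) || (max(count, base) != abs(1)))): false | count := -2 | result 12
-6 and 12 differ, so these are not the same function on this domain.
verdict: not equivalent; witness: base=-4, step=-1


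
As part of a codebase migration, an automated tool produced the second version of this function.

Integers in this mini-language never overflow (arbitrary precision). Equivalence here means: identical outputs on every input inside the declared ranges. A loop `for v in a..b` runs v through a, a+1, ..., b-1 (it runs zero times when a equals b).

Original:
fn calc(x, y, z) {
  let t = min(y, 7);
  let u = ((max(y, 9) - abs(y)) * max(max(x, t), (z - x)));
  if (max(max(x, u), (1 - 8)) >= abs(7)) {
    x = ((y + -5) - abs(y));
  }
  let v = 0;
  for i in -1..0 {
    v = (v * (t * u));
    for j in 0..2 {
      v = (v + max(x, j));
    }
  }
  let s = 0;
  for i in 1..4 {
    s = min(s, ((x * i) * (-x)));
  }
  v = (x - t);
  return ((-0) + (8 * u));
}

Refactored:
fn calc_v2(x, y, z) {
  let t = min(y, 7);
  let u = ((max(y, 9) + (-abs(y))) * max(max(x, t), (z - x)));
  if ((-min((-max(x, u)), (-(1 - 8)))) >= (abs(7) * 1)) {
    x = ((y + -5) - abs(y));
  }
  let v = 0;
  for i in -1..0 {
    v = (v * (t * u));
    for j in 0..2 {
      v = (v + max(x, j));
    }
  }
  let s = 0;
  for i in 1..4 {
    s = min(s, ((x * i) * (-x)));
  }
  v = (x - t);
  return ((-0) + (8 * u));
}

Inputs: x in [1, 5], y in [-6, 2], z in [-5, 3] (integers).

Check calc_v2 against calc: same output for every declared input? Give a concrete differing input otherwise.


Behavior is preserved: although min/max/abs usage differs, arithmetic usage differs, constant usage differs, the outputs never diverge.
As a probe, take x=5, y=-6, z=0: calc runs t=-6, then u=15, then (max(max(x, u), (1 - 8)) >= abs(7)) is true, then x=-17, then v=0, then (i=-1), then v=0, then (j=0), then v=0, then (j=1), then v=1, then s=0, then (i=1), then s=-289, then (i=2), then s=-578, then (i=3), then s=-867, then v=-11, then returns 120; calc_v2 runs t=-6, then u=15, then ((-min((-max(x, u)), (-(1 - 8)))) >= (abs(7) * 1)) is true, then x=-17, then v=0, then (i=-1), then v=0, then (j=0), then v=0, then (j=1), then v=1, then s=0, then (i=1), then s=-289, then (i=2), then s=-578, then (i=3), then s=-867, then v=-11, then returns 120; both end at 120.
Across all 405 domain points the two functions coincide.
verdict: equivalent


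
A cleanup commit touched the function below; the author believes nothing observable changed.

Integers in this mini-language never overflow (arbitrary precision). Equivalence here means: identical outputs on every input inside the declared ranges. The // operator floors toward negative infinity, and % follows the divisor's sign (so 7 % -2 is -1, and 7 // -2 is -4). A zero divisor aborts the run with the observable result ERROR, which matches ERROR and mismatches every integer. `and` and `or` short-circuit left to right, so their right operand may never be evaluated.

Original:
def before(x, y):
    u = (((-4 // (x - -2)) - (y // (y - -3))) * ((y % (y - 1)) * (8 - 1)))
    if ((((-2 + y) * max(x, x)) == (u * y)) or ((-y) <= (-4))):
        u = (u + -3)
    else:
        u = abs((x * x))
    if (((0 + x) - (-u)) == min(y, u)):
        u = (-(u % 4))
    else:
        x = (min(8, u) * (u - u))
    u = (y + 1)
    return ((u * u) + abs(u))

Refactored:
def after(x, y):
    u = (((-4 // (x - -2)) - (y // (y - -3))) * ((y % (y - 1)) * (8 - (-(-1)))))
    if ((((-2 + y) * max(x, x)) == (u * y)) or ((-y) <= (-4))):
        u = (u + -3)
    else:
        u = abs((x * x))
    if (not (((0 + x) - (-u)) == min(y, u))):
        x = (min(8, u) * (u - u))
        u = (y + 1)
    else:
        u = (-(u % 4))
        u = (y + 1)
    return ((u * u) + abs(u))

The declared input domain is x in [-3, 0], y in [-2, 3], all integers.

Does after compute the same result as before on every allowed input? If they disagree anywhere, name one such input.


Reading the diff, among the changes: boolean connective usage differs; also arithmetic usage differs; also constant usage differs; also statement counts differ.
As a probe, take x=-3, y=-2: before runs u := -84 | ((((-2 + y) * max(x, x)) == (u * y)) or ((-y) <= (-4))): false | u := 9 | (((0 + x) - (-u)) == min(y, u)): false | x := 0 | u := -1 | result 2; after runs u := -84 | ((((-2 + y) * max(x, x)) == (u * y)) or ((-y) <= (-4))): false | u := 9 | (not (((0 + x) - (-u)) == min(y, u))): true | x := 0 | u := -1 | result 2; both end at 2.
An exhaustive pass over the 24 declared inputs shows identical outputs.
verdict: equivalent


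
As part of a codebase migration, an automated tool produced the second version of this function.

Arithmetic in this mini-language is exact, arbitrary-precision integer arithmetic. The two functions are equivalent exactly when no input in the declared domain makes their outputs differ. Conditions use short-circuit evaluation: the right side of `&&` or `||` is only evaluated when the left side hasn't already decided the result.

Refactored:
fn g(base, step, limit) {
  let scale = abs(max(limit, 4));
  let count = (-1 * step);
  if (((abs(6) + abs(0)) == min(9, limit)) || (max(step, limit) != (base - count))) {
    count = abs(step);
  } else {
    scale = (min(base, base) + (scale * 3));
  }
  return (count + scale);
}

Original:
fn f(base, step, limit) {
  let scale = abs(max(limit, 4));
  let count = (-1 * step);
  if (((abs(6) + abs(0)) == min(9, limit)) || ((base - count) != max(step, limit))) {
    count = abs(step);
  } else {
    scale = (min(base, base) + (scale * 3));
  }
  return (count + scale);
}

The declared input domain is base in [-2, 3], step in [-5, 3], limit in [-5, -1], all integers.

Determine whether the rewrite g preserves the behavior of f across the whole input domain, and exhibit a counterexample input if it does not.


Changes here: same computation, different form; the full 270-point sweep finds no disagreement.
verdict: equivalent


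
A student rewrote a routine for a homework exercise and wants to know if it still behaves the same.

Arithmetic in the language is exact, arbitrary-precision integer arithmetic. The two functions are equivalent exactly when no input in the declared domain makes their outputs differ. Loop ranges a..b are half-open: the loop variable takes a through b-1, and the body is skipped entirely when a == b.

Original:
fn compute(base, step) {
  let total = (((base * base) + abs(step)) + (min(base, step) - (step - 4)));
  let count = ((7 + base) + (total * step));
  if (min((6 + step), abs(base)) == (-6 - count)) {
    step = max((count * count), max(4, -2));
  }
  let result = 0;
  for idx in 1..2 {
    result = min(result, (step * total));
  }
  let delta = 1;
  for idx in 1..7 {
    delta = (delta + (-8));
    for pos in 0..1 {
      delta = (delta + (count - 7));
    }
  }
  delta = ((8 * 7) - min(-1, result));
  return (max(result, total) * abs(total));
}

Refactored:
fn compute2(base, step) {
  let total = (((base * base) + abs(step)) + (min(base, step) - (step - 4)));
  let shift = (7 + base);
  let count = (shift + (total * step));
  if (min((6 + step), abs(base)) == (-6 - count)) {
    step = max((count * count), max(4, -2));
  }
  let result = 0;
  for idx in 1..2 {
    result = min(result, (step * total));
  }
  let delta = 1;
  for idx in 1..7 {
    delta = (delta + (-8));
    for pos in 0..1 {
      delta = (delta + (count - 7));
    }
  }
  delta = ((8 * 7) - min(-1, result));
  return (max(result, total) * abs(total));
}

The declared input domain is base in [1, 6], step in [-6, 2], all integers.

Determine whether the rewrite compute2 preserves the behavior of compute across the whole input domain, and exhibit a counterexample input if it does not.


Differences: local variable names differ, statement counts differ — yet all 54 inputs agree.
verdict: equivalent


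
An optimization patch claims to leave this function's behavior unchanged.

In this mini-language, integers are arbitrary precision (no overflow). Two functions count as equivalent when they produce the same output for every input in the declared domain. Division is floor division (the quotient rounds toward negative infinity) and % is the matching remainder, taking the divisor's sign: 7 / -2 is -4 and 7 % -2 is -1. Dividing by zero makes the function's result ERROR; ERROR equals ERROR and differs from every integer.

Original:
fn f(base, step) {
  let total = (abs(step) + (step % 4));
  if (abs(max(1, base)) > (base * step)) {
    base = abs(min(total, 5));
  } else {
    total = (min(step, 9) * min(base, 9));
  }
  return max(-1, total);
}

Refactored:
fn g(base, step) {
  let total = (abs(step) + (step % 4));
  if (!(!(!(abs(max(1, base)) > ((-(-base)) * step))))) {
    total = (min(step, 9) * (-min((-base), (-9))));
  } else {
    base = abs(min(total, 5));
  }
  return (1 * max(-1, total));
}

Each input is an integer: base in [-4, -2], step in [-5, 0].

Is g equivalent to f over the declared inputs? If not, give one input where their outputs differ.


Consider the input base=-4, step=-5.
f: total := 8 | (abs(max(1, base)) > (base * step)): false | total := 20 | result 20
g: total := 8 | (!(!(!(abs(max(1, base)) > ((-(-base)) * step))))): true | total := -45 | result -1
20 and -1 differ, so these are not the same function on this domain.
verdict: not equivalent; witness: base=-4, step=-5


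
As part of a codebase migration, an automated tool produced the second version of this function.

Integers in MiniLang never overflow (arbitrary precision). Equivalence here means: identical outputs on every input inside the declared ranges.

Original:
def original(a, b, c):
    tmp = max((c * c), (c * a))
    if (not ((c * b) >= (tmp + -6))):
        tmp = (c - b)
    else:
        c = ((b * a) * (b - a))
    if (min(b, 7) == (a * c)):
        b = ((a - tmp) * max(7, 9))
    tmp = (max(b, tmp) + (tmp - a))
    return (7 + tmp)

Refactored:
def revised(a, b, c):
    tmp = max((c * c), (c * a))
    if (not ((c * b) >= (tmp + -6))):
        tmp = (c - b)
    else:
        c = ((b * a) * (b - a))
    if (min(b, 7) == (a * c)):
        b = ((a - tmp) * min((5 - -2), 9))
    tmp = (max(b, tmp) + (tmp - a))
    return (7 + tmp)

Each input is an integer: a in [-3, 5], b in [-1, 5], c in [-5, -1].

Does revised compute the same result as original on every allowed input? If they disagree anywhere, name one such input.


Input a=-2, b=4, c=-2: 39 from original versus 31 from revised.
verdict: not equivalent; witness: a=-2, b=4, c=-2


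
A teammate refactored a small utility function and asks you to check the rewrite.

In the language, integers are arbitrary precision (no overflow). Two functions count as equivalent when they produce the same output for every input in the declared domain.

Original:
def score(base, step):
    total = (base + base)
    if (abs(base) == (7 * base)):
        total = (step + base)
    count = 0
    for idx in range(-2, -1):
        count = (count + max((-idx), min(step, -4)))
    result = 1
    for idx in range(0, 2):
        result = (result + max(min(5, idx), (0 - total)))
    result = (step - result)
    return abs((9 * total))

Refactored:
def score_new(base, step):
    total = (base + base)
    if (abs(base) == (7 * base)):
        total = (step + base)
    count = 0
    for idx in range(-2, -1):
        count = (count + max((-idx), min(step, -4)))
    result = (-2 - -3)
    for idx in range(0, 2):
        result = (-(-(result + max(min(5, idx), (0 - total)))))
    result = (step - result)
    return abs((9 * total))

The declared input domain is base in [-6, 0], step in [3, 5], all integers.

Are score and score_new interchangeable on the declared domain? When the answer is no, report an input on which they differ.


Equivalent — the differences include constant usage differs; arithmetic usage differs, yet no declared input distinguishes the two.
Spot check at base=-4, step=4 — score: total = -8; (abs(base) == (7 * base)) -> false; count = 0; [idx=-2]; count = 2; result = 1; [idx=0]; result = 9; [idx=1]; result = 17; result = -13; return 72. score_new: total = -8; (abs(base) == (7 * base)) -> false; count = 0; [idx=-2]; count = 2; result = 1; [idx=0]; result = 9; [idx=1]; result = 17; result = -13; return 72. Both give 72.
Checked all 21 inputs in the declared domain: the outputs agree on every one.
verdict: equivalent


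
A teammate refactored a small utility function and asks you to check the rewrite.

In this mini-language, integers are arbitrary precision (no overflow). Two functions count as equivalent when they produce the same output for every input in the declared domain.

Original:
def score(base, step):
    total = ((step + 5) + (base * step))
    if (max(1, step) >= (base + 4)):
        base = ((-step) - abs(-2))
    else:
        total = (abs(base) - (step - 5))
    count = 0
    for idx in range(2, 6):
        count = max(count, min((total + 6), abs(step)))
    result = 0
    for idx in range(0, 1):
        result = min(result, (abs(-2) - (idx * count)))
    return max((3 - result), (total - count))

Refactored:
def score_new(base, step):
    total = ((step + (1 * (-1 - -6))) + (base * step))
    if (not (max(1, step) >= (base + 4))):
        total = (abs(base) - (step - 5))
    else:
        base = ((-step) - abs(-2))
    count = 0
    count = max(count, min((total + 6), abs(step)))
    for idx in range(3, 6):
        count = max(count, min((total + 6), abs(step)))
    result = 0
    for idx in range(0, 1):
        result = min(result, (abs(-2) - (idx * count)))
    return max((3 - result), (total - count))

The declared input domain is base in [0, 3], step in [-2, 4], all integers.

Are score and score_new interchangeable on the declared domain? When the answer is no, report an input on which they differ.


Changes here: loop structure differs; boolean connective usage differs; arithmetic usage differs; constant usage differs; min/max/abs usage differs; statement counts differ; the full 28-point sweep finds no disagreement.
verdict: equivalent


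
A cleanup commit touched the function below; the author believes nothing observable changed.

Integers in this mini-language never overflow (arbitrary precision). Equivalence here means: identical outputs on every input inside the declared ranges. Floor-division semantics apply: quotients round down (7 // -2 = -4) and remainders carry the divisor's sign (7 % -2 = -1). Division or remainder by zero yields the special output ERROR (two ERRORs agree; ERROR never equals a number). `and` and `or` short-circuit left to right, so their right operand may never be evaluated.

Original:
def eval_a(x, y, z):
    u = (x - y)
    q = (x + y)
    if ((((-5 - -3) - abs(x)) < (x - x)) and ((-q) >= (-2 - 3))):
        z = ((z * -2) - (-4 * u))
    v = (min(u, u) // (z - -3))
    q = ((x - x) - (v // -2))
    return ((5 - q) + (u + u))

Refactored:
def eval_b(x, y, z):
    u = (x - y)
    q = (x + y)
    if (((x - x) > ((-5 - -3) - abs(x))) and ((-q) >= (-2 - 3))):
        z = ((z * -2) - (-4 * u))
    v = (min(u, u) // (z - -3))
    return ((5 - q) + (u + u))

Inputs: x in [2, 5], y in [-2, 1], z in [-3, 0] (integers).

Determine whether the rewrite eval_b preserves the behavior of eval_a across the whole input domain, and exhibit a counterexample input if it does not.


Evaluate both at x=2, y=-1, z=-3.
eval_a: u becomes 3; next q becomes 1; next ((((-5 - -3) - abs(x)) < (x - x)) and ((-q) >= (-2 - 3))) evaluates to true; next z becomes 18; next v becomes 0; next q becomes 0; next final value 11
eval_b: u becomes 3; next q becomes 1; next (((x - x) > ((-5 - -3) - abs(x))) and ((-q) >= (-2 - 3))) evaluates to true; next z becomes 18; next v becomes 0; next final value 10
11 != 10, so the rewrite changes behavior.
verdict: not equivalent; witness: x=2, y=-1, z=-3


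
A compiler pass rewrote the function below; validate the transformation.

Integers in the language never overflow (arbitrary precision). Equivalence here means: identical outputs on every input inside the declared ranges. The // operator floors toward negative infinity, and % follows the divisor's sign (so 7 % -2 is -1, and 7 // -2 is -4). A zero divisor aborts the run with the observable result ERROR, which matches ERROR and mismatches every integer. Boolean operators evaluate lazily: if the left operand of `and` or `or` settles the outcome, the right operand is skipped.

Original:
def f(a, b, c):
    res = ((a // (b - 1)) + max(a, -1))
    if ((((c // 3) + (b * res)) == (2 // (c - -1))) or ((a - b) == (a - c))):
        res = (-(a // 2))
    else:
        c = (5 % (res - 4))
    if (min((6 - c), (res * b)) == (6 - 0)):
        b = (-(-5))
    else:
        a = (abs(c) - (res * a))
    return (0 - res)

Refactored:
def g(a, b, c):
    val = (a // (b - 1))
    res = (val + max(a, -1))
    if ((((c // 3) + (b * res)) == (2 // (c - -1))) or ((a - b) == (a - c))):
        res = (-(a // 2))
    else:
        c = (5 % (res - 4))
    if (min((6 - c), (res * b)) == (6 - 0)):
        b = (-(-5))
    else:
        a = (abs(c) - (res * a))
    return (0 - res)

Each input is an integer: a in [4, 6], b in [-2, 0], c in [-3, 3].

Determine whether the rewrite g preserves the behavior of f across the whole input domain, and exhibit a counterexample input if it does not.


Behavior is preserved: although local variable names differ, plus statement counts differ, the outputs never diverge.
Spot check at a=4, b=0, c=-2 — f: res becomes 0; next ((((c // 3) + (b * res)) == (2 // (c - -1))) or ((a - b) == (a - c))) evaluates to false; next c becomes -3; next (min((6 - c), (res * b)) == (6 - 0)) evaluates to false; next a becomes 3; next final value 0. g: val becomes -4; next res becomes 0; next ((((c // 3) + (b * res)) == (2 // (c - -1))) or ((a - b) == (a - c))) evaluates to false; next c becomes -3; next (min((6 - c), (res * b)) == (6 - 0)) evaluates to false; next a becomes 3; next final value 0. Both give 0.
An exhaustive pass over the 63 declared inputs shows identical outputs.
verdict: equivalent


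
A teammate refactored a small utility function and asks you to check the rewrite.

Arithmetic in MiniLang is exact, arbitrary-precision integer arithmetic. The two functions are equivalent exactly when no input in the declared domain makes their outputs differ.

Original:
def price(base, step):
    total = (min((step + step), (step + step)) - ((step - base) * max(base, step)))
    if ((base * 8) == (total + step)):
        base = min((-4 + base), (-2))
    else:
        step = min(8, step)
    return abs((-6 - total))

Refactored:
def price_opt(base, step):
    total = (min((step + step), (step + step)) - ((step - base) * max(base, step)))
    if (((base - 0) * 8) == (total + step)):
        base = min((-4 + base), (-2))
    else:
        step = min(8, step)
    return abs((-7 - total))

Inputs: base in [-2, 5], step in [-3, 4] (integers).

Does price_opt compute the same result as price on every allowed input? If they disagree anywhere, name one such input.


Take base=-2, step=-3.
price: total := -8 | ((base * 8) == (total + step)): false | step := -3 | result 2
price_opt: total := -8 | (((base - 0) * 8) == (total + step)): false | step := -3 | result 1
2 != 1, so the rewrite changes behavior.
verdict: not equivalent; witness: base=-2, step=-3


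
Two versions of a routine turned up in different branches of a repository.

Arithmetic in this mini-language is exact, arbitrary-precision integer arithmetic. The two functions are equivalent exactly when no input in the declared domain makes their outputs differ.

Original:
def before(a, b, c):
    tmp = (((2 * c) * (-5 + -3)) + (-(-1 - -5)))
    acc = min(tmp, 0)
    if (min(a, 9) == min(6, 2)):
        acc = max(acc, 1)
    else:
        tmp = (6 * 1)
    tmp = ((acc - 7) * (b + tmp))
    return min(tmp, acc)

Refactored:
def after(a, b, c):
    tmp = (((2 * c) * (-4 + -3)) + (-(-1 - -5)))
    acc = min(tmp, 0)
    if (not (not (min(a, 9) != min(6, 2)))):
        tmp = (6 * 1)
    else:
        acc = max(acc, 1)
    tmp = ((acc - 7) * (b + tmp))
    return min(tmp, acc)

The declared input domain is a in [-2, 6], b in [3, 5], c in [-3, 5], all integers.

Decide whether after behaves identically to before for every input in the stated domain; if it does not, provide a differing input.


Consider the input a=-2, b=3, c=1.
before: tmp=-20, then acc=-20, then (min(a, 9) == min(6, 2)) is false, then tmp=6, then tmp=-243, then returns -243
after: tmp=-18, then acc=-18, then (not (not (min(a, 9) != min(6, 2)))) is true, then tmp=6, then tmp=-225, then returns -225
-243 against -225: the behavior changed.
verdict: not equivalent; witness: a=-2, b=3, c=1


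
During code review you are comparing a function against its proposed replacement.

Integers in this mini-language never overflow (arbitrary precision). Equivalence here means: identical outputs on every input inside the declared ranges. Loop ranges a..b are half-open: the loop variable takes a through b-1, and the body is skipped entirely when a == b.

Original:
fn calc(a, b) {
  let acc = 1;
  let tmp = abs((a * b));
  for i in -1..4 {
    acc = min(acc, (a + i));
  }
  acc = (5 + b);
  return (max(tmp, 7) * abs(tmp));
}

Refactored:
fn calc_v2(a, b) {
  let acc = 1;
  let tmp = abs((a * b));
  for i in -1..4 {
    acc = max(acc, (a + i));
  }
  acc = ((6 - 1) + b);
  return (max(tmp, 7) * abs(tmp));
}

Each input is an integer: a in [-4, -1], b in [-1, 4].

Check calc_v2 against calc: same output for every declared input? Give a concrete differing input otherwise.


The edit looks behavioral (`min(acc, (a + i))` became `max(acc, (a + i))`), but over these ranges it never changes the outcome; all 24 inputs agree.
verdict: equivalent


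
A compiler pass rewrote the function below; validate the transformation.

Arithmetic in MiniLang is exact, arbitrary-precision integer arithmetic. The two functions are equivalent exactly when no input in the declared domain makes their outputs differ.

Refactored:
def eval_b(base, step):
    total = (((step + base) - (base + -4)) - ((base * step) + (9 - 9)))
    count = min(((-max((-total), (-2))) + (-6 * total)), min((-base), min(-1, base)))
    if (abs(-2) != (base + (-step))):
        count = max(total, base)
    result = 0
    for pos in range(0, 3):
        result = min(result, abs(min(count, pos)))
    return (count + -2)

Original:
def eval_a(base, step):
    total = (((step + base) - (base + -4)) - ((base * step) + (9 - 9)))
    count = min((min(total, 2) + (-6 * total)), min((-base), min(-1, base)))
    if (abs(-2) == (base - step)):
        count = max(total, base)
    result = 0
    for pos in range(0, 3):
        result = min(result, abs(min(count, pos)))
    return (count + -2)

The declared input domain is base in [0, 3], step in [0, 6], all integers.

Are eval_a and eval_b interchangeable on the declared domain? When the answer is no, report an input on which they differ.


The rewrite breaks on base=0, step=0, where the results are -24 and 2.
eval_a: total becomes 4; next count becomes -22; next (abs(-2) == (base - step)) evaluates to false; next result becomes 0; next at pos=0:; next result becomes 0; next at pos=1:; next result becomes 0; next at pos=2:; next result becomes 0; next final value -24
eval_b: total becomes 4; next count becomes -22; next (abs(-2) != (base + (-step))) evaluates to true; next count becomes 4; next result becomes 0; next at pos=0:; next result becomes 0; next at pos=1:; next result becomes 0; next at pos=2:; next result becomes 0; next final value 2
verdict: not equivalent; witness: base=0, step=0


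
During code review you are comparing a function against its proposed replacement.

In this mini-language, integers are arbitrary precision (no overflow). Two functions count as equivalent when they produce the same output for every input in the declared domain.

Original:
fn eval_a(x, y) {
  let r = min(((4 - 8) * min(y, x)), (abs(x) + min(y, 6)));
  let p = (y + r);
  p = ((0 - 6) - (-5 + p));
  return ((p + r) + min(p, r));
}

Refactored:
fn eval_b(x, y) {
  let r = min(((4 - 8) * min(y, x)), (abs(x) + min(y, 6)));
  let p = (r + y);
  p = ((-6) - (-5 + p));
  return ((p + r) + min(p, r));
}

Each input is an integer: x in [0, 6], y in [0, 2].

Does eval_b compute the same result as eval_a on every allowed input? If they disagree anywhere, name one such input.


The two are interchangeable: constant usage differs; and arithmetic usage differs, and every declared input agrees.
One worked example (x=4, y=2) — eval_a: r = -8; p = -6; p = 5; return -11; eval_b: r = -8; p = -6; p = 5; return -11; agreement on -11.
Checked all 21 inputs in the declared domain: the outputs agree on every one.
verdict: equivalent


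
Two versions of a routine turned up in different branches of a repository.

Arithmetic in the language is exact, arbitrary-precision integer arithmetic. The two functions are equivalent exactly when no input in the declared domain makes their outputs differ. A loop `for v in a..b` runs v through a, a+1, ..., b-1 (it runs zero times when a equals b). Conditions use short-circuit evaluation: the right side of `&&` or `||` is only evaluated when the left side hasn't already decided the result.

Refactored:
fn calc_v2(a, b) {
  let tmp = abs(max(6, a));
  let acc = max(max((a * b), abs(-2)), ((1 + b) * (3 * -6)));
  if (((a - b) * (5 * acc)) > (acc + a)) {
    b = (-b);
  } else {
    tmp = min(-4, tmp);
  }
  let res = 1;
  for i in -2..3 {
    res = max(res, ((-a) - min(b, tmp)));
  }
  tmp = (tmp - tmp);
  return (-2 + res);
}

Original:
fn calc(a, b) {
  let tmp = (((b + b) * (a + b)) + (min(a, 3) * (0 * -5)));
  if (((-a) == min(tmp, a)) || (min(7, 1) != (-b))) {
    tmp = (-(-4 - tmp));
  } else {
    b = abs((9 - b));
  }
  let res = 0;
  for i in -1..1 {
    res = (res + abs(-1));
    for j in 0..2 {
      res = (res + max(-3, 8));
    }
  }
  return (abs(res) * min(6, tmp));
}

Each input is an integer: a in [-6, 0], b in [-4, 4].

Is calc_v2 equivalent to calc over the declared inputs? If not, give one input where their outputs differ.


Take a=-6, b=-4.
calc: tmp = 80; (((-a) == min(tmp, a)) || (min(7, 1) != (-b))) -> true; tmp = 84; res = 0; [i=-1]; res = 1; [j=0]; res = 9; [j=1]; res = 17; [i=0]; res = 18; [j=0]; res = 26; [j=1]; res = 34; return 204
calc_v2: tmp = 6; acc = 54; (((a - b) * (5 * acc)) > (acc + a)) -> false; tmp = -4; res = 1; [i=-2]; res = 10; [i=-1]; res = 10; [i=0]; res = 10; [i=1]; res = 10; [i=2]; res = 10; tmp = 0; return 8
204 against 8: the behavior changed.
verdict: not equivalent; witness: a=-6, b=-4


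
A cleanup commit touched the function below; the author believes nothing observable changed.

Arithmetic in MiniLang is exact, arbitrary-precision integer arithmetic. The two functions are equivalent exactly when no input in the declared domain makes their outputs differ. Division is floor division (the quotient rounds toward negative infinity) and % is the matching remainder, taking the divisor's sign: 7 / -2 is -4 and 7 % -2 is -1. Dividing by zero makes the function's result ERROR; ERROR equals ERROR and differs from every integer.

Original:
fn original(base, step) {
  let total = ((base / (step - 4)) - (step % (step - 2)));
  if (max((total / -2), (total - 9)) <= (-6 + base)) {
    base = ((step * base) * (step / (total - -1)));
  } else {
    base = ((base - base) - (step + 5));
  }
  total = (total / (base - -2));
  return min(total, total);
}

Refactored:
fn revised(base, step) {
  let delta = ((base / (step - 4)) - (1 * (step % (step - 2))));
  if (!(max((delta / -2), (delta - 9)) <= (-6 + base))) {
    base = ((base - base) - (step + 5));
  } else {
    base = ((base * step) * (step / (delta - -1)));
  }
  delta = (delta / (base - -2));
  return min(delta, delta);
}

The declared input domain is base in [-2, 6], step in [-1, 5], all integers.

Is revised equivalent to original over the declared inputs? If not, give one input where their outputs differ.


Equivalent — the differences include arithmetic usage differs, and constant usage differs, and local variable names differ, and boolean connective usage differs, yet no declared input distinguishes the two.
Tracing base=4, step=-1: original: total becomes 0; next (max((total / -2), (total - 9)) <= (-6 + base)) evaluates to false; next base becomes -4; next total becomes 0; next final value 0 | revised: delta becomes 0; next (!(max((delta / -2), (delta - 9)) <= (-6 + base))) evaluates to true; next base becomes -4; next delta becomes 0; next final value 0 — matching result 0.
Sweeping the whole domain (63 inputs) finds no disagreement.
verdict: equivalent


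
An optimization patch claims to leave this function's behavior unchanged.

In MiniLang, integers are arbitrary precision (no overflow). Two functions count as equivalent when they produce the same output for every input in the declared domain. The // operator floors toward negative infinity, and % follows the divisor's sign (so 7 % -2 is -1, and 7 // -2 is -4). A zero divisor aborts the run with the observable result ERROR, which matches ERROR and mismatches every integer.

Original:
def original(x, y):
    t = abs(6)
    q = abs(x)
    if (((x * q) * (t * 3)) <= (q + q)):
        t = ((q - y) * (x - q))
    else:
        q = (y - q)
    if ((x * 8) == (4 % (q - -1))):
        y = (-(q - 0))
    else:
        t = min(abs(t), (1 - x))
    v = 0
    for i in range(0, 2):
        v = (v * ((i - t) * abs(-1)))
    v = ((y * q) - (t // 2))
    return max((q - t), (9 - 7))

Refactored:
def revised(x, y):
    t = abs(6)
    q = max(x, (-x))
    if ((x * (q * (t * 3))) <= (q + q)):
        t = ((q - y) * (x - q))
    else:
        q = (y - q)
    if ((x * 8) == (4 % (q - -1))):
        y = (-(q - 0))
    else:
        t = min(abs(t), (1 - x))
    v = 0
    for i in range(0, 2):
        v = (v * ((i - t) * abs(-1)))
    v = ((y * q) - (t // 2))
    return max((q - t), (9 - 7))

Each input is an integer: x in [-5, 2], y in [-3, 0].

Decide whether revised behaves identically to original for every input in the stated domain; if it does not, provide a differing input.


The two are interchangeable: min/max/abs usage differs, and every declared input agrees.
Spot check at x=-2, y=-3 — original: t=6, then q=2, then (((x * q) * (t * 3)) <= (q + q)) is true, then t=-20, then ((x * 8) == (4 % (q - -1))) is false, then t=3, then v=0, then (i=0), then v=0, then (i=1), then v=0, then v=-7, then returns 2. revised: t=6, then q=2, then ((x * (q * (t * 3))) <= (q + q)) is true, then t=-20, then ((x * 8) == (4 % (q - -1))) is false, then t=3, then v=0, then (i=0), then v=0, then (i=1), then v=0, then v=-7, then returns 2. Both give 2.
Across all 32 domain points the two functions coincide.
verdict: equivalent


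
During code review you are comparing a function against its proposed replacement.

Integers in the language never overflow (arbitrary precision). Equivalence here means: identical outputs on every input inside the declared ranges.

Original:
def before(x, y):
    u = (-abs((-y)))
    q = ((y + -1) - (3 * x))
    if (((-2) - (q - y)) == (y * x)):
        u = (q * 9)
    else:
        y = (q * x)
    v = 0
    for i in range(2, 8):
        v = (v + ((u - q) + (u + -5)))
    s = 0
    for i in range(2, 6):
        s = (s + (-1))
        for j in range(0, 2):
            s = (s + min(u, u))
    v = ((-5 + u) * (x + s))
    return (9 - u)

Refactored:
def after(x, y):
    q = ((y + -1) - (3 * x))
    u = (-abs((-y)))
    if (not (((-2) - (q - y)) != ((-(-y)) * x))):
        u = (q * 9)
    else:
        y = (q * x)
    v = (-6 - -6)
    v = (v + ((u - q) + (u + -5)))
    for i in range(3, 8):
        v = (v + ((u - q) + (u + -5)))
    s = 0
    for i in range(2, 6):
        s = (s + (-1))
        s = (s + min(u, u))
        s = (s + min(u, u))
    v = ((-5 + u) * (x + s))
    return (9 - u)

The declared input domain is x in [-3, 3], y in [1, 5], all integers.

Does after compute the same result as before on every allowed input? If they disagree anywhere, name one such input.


Equivalent — the differences include local variable names differ; and loop structure differs; and min/max/abs usage differs; and statement counts differ; and constant usage differs; and comparison usage differs; and arithmetic usage differs; and boolean connective usage differs, yet no declared input distinguishes the two.
Spot check at x=0, y=2 — before: u=-2, then q=1, then (((-2) - (q - y)) == (y * x)) is false, then y=0, then v=0, then (i=2), then v=-10, then (i=3), then v=-20, then (i=4), then v=-30, then (i=5), then v=-40, then (i=6), then v=-50, then (i=7), then v=-60, then s=0, then (i=2), then s=-1, then (j=0), then s=-3, then (j=1), then s=-5, then (i=3), then s=-6, then (j=0), then s=-8, then (j=1), then s=-10, then (i=4), then s=-11, then (j=0), then s=-13, then (j=1), then s=-15, then (i=5), then s=-16, then (j=0), then s=-18, then (j=1), then s=-20, then v=140, then returns 11. after: q=1, then u=-2, then (not (((-2) - (q - y)) != ((-(-y)) * x))) is false, then y=0, then v=0, then v=-10, then (i=3), then v=-20, then (i=4), then v=-30, then (i=5), then v=-40, then (i=6), then v=-50, then (i=7), then v=-60, then s=0, then (i=2), then s=-1, then s=-3, then s=-5, then (i=3), then s=-6, then s=-8, then s=-10, then (i=4), then s=-11, then s=-13, then s=-15, then (i=5), then s=-16, then s=-18, then s=-20, then v=140, then returns 11. Both give 11.
Sweeping the whole domain (35 inputs) finds no disagreement.
verdict: equivalent
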